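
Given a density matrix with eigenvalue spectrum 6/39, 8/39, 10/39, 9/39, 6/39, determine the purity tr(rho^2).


tr(rho^2) = sum of eigenvalues squared
= (6/39)^2 + (8/39)^2 + (10/39)^2 + (9/39)^2 + (6/39)^2
= (36 + 64 + 100 + 81 + 36) / 1521
= 317/1521
= 0.2084

0.2084


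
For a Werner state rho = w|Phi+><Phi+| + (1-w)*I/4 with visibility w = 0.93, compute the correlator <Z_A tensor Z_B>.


|Phi+> = (|00> + |11>)/sqrt(2)
For the pure Bell state, <Z_A Z_B> = +1 (Bell-state Pauli correlator).
The maximally-mixed part I/4 has tr(I/4 * P tensor P) = 0 for any traceless Pauli P.
So <Z_A Z_B>_rho = w * (+1) + (1 - w) * 0
= 0.93 * (+1)
= 0.9300

0.9300


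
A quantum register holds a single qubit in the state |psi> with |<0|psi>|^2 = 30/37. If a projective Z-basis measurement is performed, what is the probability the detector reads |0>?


|alpha|^2 = 30/37 = 0.8108
|beta|^2 = 1 - 30/37 = 7/37 = 0.1892
P(|0>) = |alpha|^2 = 0.8108

0.8108


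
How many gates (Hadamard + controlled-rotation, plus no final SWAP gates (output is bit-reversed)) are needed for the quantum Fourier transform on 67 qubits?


Hadamard gates: 67
Controlled rotations: n*(n-1)/2 = 67*66/2 = 2211
SWAP gates: 0 (omitted)
Total = 67 + 2211
= 2278

2278


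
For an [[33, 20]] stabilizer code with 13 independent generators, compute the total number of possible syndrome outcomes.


Each stabilizer generator gives a binary (+1 or -1) measurement outcome.
With 13 independent generators:
Total syndromes = 2^13
= 8192

8192


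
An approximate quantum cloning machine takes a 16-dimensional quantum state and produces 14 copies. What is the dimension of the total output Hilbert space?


Output space = H^(tensor 14) where dim(H) = 16
dim = 16^14
= 256 (after 2 factors)
= 4096 (after 3 factors)
= 65536 (after 4 factors)
= 1048576 (after 5 factors)
= 16777216 (after 6 factors)
= 268435456 (after 7 factors)
= 4294967296 (after 8 factors)
= 68719476736 (after 9 factors)
= 1099511627776 (after 10 factors)
= 17592186044416 (after 11 factors)
= 281474976710656 (after 12 factors)
= 4503599627370496 (after 13 factors)
= 72057594037927936 (after 14 factors)
= 72057594037927936

72057594037927936


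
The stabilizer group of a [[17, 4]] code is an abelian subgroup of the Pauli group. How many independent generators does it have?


For an [[n,k]] stabilizer code:
Number of stabilizer generators = n - k
= 17 - 4
= 13

13


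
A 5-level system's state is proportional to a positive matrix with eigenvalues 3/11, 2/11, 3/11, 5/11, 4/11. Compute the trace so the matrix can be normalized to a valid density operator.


tr(M) = sum of eigenvalues
= 3/11 + 2/11 + 3/11 + 5/11 + 4/11
= 17/11
= 1.5455

1.5455


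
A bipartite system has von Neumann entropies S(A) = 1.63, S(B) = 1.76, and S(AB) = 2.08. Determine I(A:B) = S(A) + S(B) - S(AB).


I(A:B) = S(A) + S(B) - S(AB)
= 1.63 + 1.76 - 2.08
= 1.3100

1.3100


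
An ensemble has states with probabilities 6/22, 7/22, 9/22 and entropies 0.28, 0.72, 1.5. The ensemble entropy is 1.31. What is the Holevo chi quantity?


chi = S(rho) - sum_i p_i * S(rho_i)
Weighted entropy = 6/22 * 0.28 + 7/22 * 0.72 + 9/22 * 1.5
= 0.9191
chi = 1.31 - 0.9191
= 0.3909

0.3909


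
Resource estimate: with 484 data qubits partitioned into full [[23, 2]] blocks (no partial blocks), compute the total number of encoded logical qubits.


Each code block uses 23 physical qubits for 2 logical qubit(s).
Number of complete blocks = floor(484 / 23) = 21
Logical qubits = 21 * 2
= 42

42


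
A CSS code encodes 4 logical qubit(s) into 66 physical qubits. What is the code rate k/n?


Code rate R = k/n
= 4/66
= 0.0606

0.0606


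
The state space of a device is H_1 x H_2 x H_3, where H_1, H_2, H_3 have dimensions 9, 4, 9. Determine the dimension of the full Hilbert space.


dim(H_1 x H_2 x H_3) = 9 * 4 * 9
= 36 * 9
= 324

324


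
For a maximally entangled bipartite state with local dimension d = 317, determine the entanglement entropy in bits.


For a maximally entangled state in d x d:
S = log2(d) = log2(317)
= 8.3083

8.3083


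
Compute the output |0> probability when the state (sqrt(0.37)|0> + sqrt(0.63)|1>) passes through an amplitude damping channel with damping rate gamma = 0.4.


For amplitude damping with parameter gamma on state sqrt(a)|0> + sqrt(b)|1>:
alpha^2 = 0.37, beta^2 = 0.63
P(|0>) = alpha^2 + gamma * beta^2
= 0.37 + 0.4 * 0.63
= 0.37 + 0.2520
= 0.6220

0.6220


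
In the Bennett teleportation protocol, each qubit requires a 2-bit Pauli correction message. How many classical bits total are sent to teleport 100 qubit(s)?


Quantum teleportation requires 2 classical bits per qubit teleported.
100 qubit(s) -> 2 * 100 = 200 classical bits

200


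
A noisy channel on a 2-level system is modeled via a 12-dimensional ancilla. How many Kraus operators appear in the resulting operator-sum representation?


Tracing out the environment in an orthonormal basis {|i>_E} gives Kraus operators K_i = <i|_E U |0>_E.
Number of Kraus operators = dim(H_env) = d_env
= 12

12


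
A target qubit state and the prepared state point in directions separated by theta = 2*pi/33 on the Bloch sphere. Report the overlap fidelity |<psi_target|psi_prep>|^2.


For states separated by angle theta on Bloch sphere:
F = cos^2(theta/2)
theta = 2*pi/33 = 0.1904
theta/2 = 0.0952
cos(theta/2) = 0.9955
F = 0.9910

0.9910


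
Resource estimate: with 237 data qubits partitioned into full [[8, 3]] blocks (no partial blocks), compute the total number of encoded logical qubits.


Each code block uses 8 physical qubits for 3 logical qubit(s).
Number of complete blocks = floor(237 / 8) = 29
Logical qubits = 29 * 3
= 87

87


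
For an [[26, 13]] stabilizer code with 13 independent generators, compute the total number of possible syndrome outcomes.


Each stabilizer generator gives a binary (+1 or -1) measurement outcome.
With 13 independent generators:
Total syndromes = 2^13
= 8192

8192


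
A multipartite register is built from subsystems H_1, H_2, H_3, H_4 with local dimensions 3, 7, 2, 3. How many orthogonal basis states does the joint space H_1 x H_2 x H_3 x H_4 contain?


dim(H_1 x H_2 x H_3 x H_4) = 3 * 7 * 2 * 3
= 21 * 2 * 3
= 42 * 3
= 126

126


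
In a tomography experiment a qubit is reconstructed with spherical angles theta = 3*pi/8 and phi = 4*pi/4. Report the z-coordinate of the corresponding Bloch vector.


theta = 1.1781, phi = 3.1416
r_z = cos(theta) = 0.3827

0.3827


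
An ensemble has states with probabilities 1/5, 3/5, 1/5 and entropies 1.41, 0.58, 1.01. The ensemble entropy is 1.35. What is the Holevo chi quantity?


chi = S(rho) - sum_i p_i * S(rho_i)
Weighted entropy = 1/5 * 1.41 + 3/5 * 0.58 + 1/5 * 1.01
= 0.8320
chi = 1.35 - 0.8320
= 0.5180

0.5180


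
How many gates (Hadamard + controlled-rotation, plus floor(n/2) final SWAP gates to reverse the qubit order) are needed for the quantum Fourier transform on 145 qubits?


Hadamard gates: 145
Controlled rotations: n*(n-1)/2 = 145*144/2 = 10440
SWAP gates: floor(n/2) = floor(145/2) = 72
Total = 145 + 10440 + 72
= 10657

10657


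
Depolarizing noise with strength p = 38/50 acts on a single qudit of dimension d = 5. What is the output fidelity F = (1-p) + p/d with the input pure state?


F = (1-p) + p/d
= (1 - 0.7600) + 0.7600/5
= 0.2400 + 0.1520
= 0.3920

0.3920


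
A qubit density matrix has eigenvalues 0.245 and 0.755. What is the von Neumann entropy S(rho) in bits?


S = -p*log2(p) - (1-p)*log2(1-p)
p = 0.2450, 1-p = 0.7550
= -0.2450 * log2(0.2450) - 0.7550 * log2(0.7550)
= -(-0.4971) - (-0.3061)
= 0.8033

0.8033


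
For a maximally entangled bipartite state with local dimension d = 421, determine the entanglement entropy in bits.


For a maximally entangled state in d x d:
S = log2(d) = log2(421)
= 8.7177

8.7177


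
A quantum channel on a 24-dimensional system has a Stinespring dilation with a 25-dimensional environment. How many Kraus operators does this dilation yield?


Tracing out the environment in an orthonormal basis {|i>_E} gives Kraus operators K_i = <i|_E U |0>_E.
Number of Kraus operators = dim(H_env) = d_env
= 25

25


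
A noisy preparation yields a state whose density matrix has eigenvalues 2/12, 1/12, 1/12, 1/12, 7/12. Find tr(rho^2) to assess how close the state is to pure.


tr(rho^2) = sum of eigenvalues squared
= (2/12)^2 + (1/12)^2 + (1/12)^2 + (1/12)^2 + (7/12)^2
= (4 + 1 + 1 + 1 + 49) / 144
= 56/144
= 0.3889

0.3889


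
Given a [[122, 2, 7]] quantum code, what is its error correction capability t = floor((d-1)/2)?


Code parameters: [[122, 2, 7]], distance d = 7.
Number of correctable errors = floor((d-1)/2)
= floor((7 - 1)/2)
= floor(6/2)
= 3

3


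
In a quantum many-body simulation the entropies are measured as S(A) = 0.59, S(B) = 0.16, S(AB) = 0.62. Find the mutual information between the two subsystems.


I(A:B) = S(A) + S(B) - S(AB)
= 0.59 + 0.16 - 0.62
= 0.1300

0.1300


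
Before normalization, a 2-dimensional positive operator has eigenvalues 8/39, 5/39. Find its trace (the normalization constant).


tr(M) = sum of eigenvalues
= 8/39 + 5/39
= 13/39
= 0.3333

0.3333


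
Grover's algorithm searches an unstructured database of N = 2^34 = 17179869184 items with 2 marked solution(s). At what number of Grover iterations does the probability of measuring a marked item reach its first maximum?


After j Grover iterations the success probability is P(j) = sin^2((2j+1)*theta), where sin(theta) = sqrt(k/N).
N = 2^34 = 17179869184, k = 2
sin(theta) = sqrt(k/N) = 1.078959322e-05
theta = arcsin(sqrt(k/N)) = 1.078959322e-05 rad
P(j) reaches its first maximum when (2j+1)*theta is as close as possible to pi/2, i.e. j = round(pi/(4*theta) - 1/2).
pi/(4*theta) - 1/2 = 72791.6941
(For comparison, the common estimate pi/4 * sqrt(N/k) = 72792.1941; the exact maximiser is used here.)
Optimal iterations = 72792

72792


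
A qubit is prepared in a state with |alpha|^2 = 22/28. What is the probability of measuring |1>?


|alpha|^2 = 22/28 = 0.7857
|beta|^2 = 1 - 22/28 = 6/28 = 0.2143
P(|1>) = |beta|^2 = 0.2143

0.2143


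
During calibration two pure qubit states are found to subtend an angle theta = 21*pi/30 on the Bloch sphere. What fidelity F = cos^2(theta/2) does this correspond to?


For states separated by angle theta on Bloch sphere:
F = cos^2(theta/2)
theta = 21*pi/30 = 2.1991
theta/2 = 1.0996
cos(theta/2) = 0.4540
F = 0.2061

0.2061


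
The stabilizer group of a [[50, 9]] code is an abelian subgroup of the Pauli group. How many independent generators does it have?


For an [[n,k]] stabilizer code:
Number of stabilizer generators = n - k
= 50 - 9
= 41

41


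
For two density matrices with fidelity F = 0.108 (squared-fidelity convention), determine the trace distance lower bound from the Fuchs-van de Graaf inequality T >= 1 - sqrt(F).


Fuchs-van de Graaf (squared-fidelity convention): 1 - sqrt(F) <= T <= sqrt(1 - F).
Lower bound: T >= 1 - sqrt(F)
sqrt(F) = sqrt(0.108) = 0.3286
T >= 1 - 0.3286
T >= 0.6714

0.6714


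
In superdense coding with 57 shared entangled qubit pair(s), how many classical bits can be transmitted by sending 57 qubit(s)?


Superdense coding allows 2 classical bits per shared entangled pair.
57 pair(s) -> 2 * 57 = 114 classical bits

114


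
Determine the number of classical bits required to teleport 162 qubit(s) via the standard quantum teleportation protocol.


Quantum teleportation requires 2 classical bits per qubit teleported.
162 qubit(s) -> 2 * 162 = 324 classical bits

324


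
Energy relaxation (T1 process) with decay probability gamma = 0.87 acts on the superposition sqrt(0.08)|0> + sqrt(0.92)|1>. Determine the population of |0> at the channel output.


For amplitude damping with parameter gamma on state sqrt(a)|0> + sqrt(b)|1>:
alpha^2 = 0.08, beta^2 = 0.92
P(|0>) = alpha^2 + gamma * beta^2
= 0.08 + 0.87 * 0.92
= 0.08 + 0.8004
= 0.8804

0.8804


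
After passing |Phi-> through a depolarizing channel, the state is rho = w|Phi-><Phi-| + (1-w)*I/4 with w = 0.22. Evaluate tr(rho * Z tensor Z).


|Phi-> = (|00> - |11>)/sqrt(2)
For the pure Bell state, <Z_A Z_B> = +1 (Bell-state Pauli correlator).
The maximally-mixed part I/4 has tr(I/4 * P tensor P) = 0 for any traceless Pauli P.
So <Z_A Z_B>_rho = w * (+1) + (1 - w) * 0
= 0.22 * (+1)
= 0.2200

0.2200


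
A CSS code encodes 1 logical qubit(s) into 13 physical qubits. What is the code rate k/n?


Code rate R = k/n
= 1/13
= 0.0769

0.0769


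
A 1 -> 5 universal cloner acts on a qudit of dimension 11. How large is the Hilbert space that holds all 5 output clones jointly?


Output space = H^(tensor 5) where dim(H) = 11
dim = 11^5
= 121 (after 2 factors)
= 1331 (after 3 factors)
= 14641 (after 4 factors)
= 161051 (after 5 factors)
= 161051

161051


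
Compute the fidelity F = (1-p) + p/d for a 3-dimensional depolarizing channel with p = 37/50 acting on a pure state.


F = (1-p) + p/d
= (1 - 0.7400) + 0.7400/3
= 0.2600 + 0.2467
= 0.5067

0.5067


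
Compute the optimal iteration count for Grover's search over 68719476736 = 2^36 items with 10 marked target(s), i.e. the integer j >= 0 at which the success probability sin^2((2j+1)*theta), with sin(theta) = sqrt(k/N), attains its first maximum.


After j Grover iterations the success probability is P(j) = sin^2((2j+1)*theta), where sin(theta) = sqrt(k/N).
N = 2^36 = 68719476736, k = 10
sin(theta) = sqrt(k/N) = 1.206313194e-05
theta = arcsin(sqrt(k/N)) = 1.206313194e-05 rad
P(j) reaches its first maximum when (2j+1)*theta is as close as possible to pi/2, i.e. j = round(pi/(4*theta) - 1/2).
pi/(4*theta) - 1/2 = 65106.8177
(For comparison, the common estimate pi/4 * sqrt(N/k) = 65107.3177; the exact maximiser is used here.)
Optimal iterations = 65107

65107


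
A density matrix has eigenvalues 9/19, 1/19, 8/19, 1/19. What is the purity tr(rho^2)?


tr(rho^2) = sum of eigenvalues squared
= (9/19)^2 + (1/19)^2 + (8/19)^2 + (1/19)^2
= (81 + 1 + 64 + 1) / 361
= 147/361
= 0.4072

0.4072


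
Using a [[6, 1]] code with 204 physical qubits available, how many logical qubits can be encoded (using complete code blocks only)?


Each code block uses 6 physical qubits for 1 logical qubit(s).
Number of complete blocks = floor(204 / 6) = 34
Logical qubits = 34 * 1
= 34

34


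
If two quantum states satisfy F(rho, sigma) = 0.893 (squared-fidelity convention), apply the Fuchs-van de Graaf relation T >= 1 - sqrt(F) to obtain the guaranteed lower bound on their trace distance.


Fuchs-van de Graaf (squared-fidelity convention): 1 - sqrt(F) <= T <= sqrt(1 - F).
Lower bound: T >= 1 - sqrt(F)
sqrt(F) = sqrt(0.893) = 0.9450
T >= 1 - 0.9450
T >= 0.0550

0.0550


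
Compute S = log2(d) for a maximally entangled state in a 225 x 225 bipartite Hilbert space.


For a maximally entangled state in d x d:
S = log2(d) = log2(225)
= 7.8138

7.8138


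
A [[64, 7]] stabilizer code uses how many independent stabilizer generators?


For an [[n,k]] stabilizer code:
Number of stabilizer generators = n - k
= 64 - 7
= 57

57


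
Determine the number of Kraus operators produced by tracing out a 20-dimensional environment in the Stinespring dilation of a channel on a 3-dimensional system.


Tracing out the environment in an orthonormal basis {|i>_E} gives Kraus operators K_i = <i|_E U |0>_E.
Number of Kraus operators = dim(H_env) = d_env
= 20

20


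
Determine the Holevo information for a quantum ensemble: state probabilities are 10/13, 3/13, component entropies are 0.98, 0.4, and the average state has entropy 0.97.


chi = S(rho) - sum_i p_i * S(rho_i)
Weighted entropy = 10/13 * 0.98 + 3/13 * 0.4
= 0.8462
chi = 0.97 - 0.8462
= 0.1238

0.1238


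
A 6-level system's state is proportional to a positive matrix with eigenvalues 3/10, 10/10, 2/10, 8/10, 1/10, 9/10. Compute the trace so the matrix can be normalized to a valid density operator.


tr(M) = sum of eigenvalues
= 3/10 + 10/10 + 2/10 + 8/10 + 1/10 + 9/10
= 33/10
= 3.3000

3.3000


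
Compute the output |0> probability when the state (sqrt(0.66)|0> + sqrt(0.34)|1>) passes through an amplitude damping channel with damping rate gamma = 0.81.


For amplitude damping with parameter gamma on state sqrt(a)|0> + sqrt(b)|1>:
alpha^2 = 0.66, beta^2 = 0.34
P(|0>) = alpha^2 + gamma * beta^2
= 0.66 + 0.81 * 0.34
= 0.66 + 0.2754
= 0.9354

0.9354


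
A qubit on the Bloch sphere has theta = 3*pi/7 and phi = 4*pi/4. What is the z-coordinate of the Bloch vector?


theta = 1.3464, phi = 3.1416
r_z = cos(theta) = 0.2225

0.2225


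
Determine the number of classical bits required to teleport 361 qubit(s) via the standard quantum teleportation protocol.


Quantum teleportation requires 2 classical bits per qubit teleported.
361 qubit(s) -> 2 * 361 = 722 classical bits

722


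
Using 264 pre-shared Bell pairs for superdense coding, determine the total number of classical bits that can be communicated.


Superdense coding allows 2 classical bits per shared entangled pair.
264 pair(s) -> 2 * 264 = 528 classical bits

528


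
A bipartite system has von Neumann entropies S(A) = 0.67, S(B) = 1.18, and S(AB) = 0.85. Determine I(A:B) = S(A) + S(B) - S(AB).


I(A:B) = S(A) + S(B) - S(AB)
= 0.67 + 1.18 - 0.85
= 1.0000

1.0000


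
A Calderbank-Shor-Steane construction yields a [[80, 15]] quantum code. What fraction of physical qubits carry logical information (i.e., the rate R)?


Code rate R = k/n
= 15/80
= 0.1875

0.1875


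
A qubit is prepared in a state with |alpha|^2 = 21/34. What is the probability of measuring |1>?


|alpha|^2 = 21/34 = 0.6176
|beta|^2 = 1 - 21/34 = 13/34 = 0.3824
P(|1>) = |beta|^2 = 0.3824

0.3824


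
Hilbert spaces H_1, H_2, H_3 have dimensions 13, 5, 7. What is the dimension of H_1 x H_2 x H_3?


dim(H_1 x H_2 x H_3) = 13 * 5 * 7
= 65 * 7
= 455

455


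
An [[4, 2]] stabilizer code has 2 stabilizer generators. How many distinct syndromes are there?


Each stabilizer generator gives a binary (+1 or -1) measurement outcome.
With 2 independent generators:
Total syndromes = 2^2
= 4

4


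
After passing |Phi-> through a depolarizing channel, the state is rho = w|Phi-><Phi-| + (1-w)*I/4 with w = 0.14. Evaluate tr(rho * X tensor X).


|Phi-> = (|00> - |11>)/sqrt(2)
For the pure Bell state, <X_A X_B> = -1 (Bell-state Pauli correlator).
The maximally-mixed part I/4 has tr(I/4 * P tensor P) = 0 for any traceless Pauli P.
So <X_A X_B>_rho = w * (-1) + (1 - w) * 0
= 0.14 * (-1)
= -0.1400

-0.1400


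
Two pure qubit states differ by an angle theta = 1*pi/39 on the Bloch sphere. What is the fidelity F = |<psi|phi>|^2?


For states separated by angle theta on Bloch sphere:
F = cos^2(theta/2)
theta = 1*pi/39 = 0.0806
theta/2 = 0.0403
cos(theta/2) = 0.9992
F = 0.9984

0.9984


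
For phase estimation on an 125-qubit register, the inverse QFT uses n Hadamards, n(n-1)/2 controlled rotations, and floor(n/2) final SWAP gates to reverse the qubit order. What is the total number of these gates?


Hadamard gates: 125
Controlled rotations: n*(n-1)/2 = 125*124/2 = 7750
SWAP gates: floor(n/2) = floor(125/2) = 62
Total = 125 + 7750 + 62
= 7937

7937


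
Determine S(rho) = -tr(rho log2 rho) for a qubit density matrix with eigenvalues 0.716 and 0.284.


S = -p*log2(p) - (1-p)*log2(1-p)
p = 0.7160, 1-p = 0.2840
= -0.7160 * log2(0.7160) - 0.2840 * log2(0.2840)
= -(-0.3451) - (-0.5158)
= 0.8608

0.8608


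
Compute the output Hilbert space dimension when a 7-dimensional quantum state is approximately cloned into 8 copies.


Output space = H^(tensor 8) where dim(H) = 7
dim = 7^8
= 49 (after 2 factors)
= 343 (after 3 factors)
= 2401 (after 4 factors)
= 16807 (after 5 factors)
= 117649 (after 6 factors)
= 823543 (after 7 factors)
= 5764801 (after 8 factors)
= 5764801

5764801


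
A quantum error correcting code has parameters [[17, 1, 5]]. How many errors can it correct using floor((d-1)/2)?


Code parameters: [[17, 1, 5]], distance d = 5.
Number of correctable errors = floor((d-1)/2)
= floor((5 - 1)/2)
= floor(4/2)
= 2

2


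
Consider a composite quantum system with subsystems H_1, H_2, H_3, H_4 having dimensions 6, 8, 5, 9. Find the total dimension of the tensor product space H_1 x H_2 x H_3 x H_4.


dim(H_1 x H_2 x H_3 x H_4) = 6 * 8 * 5 * 9
= 48 * 5 * 9
= 240 * 9
= 2160

2160


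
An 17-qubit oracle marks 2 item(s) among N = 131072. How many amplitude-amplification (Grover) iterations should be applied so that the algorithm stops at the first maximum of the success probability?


After j Grover iterations the success probability is P(j) = sin^2((2j+1)*theta), where sin(theta) = sqrt(k/N).
N = 2^17 = 131072, k = 2
sin(theta) = sqrt(k/N) = 0.00390625
theta = arcsin(sqrt(k/N)) = 0.003906259934 rad
P(j) reaches its first maximum when (2j+1)*theta is as close as possible to pi/2, i.e. j = round(pi/(4*theta) - 1/2).
pi/(4*theta) - 1/2 = 200.5614
(For comparison, the common estimate pi/4 * sqrt(N/k) = 201.0619; the exact maximiser is used here.)
Optimal iterations = 201

201


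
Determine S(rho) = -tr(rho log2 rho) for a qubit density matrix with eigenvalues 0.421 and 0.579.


S = -p*log2(p) - (1-p)*log2(1-p)
p = 0.4210, 1-p = 0.5790
= -0.4210 * log2(0.4210) - 0.5790 * log2(0.5790)
= -(-0.5255) - (-0.4565)
= 0.9819

0.9819


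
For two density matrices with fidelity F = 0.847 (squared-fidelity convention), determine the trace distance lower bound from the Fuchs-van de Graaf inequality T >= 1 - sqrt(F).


Fuchs-van de Graaf (squared-fidelity convention): 1 - sqrt(F) <= T <= sqrt(1 - F).
Lower bound: T >= 1 - sqrt(F)
sqrt(F) = sqrt(0.847) = 0.9203
T >= 1 - 0.9203
T >= 0.0797

0.0797


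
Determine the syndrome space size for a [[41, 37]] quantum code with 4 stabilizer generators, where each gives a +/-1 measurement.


Each stabilizer generator gives a binary (+1 or -1) measurement outcome.
With 4 independent generators:
Total syndromes = 2^4
= 16

16


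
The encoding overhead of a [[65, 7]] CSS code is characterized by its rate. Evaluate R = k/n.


Code rate R = k/n
= 7/65
= 0.1077

0.1077


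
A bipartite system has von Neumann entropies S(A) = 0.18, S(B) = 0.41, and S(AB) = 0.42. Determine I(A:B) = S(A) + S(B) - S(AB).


I(A:B) = S(A) + S(B) - S(AB)
= 0.18 + 0.41 - 0.42
= 0.1700

0.1700


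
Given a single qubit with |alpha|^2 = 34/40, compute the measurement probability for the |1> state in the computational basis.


|alpha|^2 = 34/40 = 0.8500
|beta|^2 = 1 - 34/40 = 6/40 = 0.1500
P(|1>) = |beta|^2 = 0.1500

0.1500


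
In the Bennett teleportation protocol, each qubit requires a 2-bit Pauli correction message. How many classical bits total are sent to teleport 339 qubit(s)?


Quantum teleportation requires 2 classical bits per qubit teleported.
339 qubit(s) -> 2 * 339 = 678 classical bits

678


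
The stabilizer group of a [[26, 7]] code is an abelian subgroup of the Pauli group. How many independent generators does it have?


For an [[n,k]] stabilizer code:
Number of stabilizer generators = n - k
= 26 - 7
= 19

19


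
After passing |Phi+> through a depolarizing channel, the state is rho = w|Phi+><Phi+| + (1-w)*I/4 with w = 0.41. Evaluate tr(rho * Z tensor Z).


|Phi+> = (|00> + |11>)/sqrt(2)
For the pure Bell state, <Z_A Z_B> = +1 (Bell-state Pauli correlator).
The maximally-mixed part I/4 has tr(I/4 * P tensor P) = 0 for any traceless Pauli P.
So <Z_A Z_B>_rho = w * (+1) + (1 - w) * 0
= 0.41 * (+1)
= 0.4100

0.4100


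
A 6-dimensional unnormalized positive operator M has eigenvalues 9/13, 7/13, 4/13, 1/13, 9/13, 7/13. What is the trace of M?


tr(M) = sum of eigenvalues
= 9/13 + 7/13 + 4/13 + 1/13 + 9/13 + 7/13
= 37/13
= 2.8462

2.8462


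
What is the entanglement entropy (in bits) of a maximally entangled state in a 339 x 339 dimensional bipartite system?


For a maximally entangled state in d x d:
S = log2(d) = log2(339)
= 8.4051

8.4051


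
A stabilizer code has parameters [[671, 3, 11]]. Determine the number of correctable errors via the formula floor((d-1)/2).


Code parameters: [[671, 3, 11]], distance d = 11.
Number of correctable errors = floor((d-1)/2)
= floor((11 - 1)/2)
= floor(10/2)
= 5

5


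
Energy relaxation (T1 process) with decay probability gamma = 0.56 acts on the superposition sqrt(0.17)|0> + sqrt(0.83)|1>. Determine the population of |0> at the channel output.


For amplitude damping with parameter gamma on state sqrt(a)|0> + sqrt(b)|1>:
alpha^2 = 0.17, beta^2 = 0.83
P(|0>) = alpha^2 + gamma * beta^2
= 0.17 + 0.56 * 0.83
= 0.17 + 0.4648
= 0.6348

0.6348


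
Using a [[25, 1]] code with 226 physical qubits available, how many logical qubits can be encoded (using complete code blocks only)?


Each code block uses 25 physical qubits for 1 logical qubit(s).
Number of complete blocks = floor(226 / 25) = 9
Logical qubits = 9 * 1
= 9

9


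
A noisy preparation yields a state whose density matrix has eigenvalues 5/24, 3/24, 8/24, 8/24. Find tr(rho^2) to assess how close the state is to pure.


tr(rho^2) = sum of eigenvalues squared
= (5/24)^2 + (3/24)^2 + (8/24)^2 + (8/24)^2
= (25 + 9 + 64 + 64) / 576
= 162/576
= 0.2812

0.2812


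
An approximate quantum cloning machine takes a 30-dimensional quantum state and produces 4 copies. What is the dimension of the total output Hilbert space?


Output space = H^(tensor 4) where dim(H) = 30
dim = 30^4
= 900 (after 2 factors)
= 27000 (after 3 factors)
= 810000 (after 4 factors)
= 810000

810000


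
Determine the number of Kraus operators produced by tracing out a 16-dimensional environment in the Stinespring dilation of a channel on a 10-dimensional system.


Tracing out the environment in an orthonormal basis {|i>_E} gives Kraus operators K_i = <i|_E U |0>_E.
Number of Kraus operators = dim(H_env) = d_env
= 16

16


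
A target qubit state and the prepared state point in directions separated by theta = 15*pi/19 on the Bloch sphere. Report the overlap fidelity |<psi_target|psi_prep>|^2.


For states separated by angle theta on Bloch sphere:
F = cos^2(theta/2)
theta = 15*pi/19 = 2.4802
theta/2 = 1.2401
cos(theta/2) = 0.3247
F = 0.1054

0.1054


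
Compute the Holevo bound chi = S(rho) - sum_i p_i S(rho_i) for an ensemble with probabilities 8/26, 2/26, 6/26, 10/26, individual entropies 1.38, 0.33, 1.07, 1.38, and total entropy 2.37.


chi = S(rho) - sum_i p_i * S(rho_i)
Weighted entropy = 8/26 * 1.38 + 2/26 * 0.33 + 6/26 * 1.07 + 10/26 * 1.38
= 1.2277
chi = 2.37 - 1.2277
= 1.1423

1.1423


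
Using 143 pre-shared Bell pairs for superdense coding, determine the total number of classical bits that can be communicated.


Superdense coding allows 2 classical bits per shared entangled pair.
143 pair(s) -> 2 * 143 = 286 classical bits

286


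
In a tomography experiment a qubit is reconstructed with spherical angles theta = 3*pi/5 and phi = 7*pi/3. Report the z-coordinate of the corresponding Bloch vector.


theta = 1.8850, phi = 7.3304
r_z = cos(theta) = -0.3090

-0.3090


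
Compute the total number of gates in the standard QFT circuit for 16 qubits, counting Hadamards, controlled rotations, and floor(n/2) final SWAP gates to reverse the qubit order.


Hadamard gates: 16
Controlled rotations: n*(n-1)/2 = 16*15/2 = 120
SWAP gates: floor(n/2) = floor(16/2) = 8
Total = 16 + 120 + 8
= 144

144


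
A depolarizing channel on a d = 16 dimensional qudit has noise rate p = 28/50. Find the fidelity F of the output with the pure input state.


F = (1-p) + p/d
= (1 - 0.5600) + 0.5600/16
= 0.4400 + 0.0350
= 0.4750

0.4750


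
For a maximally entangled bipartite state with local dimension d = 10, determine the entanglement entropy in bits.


For a maximally entangled state in d x d:
S = log2(d) = log2(10)
= 3.3219

3.3219


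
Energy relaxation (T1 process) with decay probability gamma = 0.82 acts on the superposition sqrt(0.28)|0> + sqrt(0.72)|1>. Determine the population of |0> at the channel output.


For amplitude damping with parameter gamma on state sqrt(a)|0> + sqrt(b)|1>:
alpha^2 = 0.28, beta^2 = 0.72
P(|0>) = alpha^2 + gamma * beta^2
= 0.28 + 0.82 * 0.72
= 0.28 + 0.5904
= 0.8704

0.8704


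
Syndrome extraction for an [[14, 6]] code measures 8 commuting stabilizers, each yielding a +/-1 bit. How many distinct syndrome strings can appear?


Each stabilizer generator gives a binary (+1 or -1) measurement outcome.
With 8 independent generators:
Total syndromes = 2^8
= 256

256


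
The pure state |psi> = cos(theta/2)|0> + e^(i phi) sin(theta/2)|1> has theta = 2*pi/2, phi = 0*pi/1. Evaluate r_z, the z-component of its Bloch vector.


theta = 3.1416, phi = 0.0000
r_z = cos(theta) = -1.0000

-1.0000


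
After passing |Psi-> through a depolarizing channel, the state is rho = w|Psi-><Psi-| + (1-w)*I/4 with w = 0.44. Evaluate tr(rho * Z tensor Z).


|Psi-> = (|01> - |10>)/sqrt(2)
For the pure Bell state, <Z_A Z_B> = -1 (Bell-state Pauli correlator).
The maximally-mixed part I/4 has tr(I/4 * P tensor P) = 0 for any traceless Pauli P.
So <Z_A Z_B>_rho = w * (-1) + (1 - w) * 0
= 0.44 * (-1)
= -0.4400

-0.4400


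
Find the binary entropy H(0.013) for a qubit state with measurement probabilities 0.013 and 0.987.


S = -p*log2(p) - (1-p)*log2(1-p)
p = 0.0130, 1-p = 0.9870
= -0.0130 * log2(0.0130) - 0.9870 * log2(0.9870)
= -(-0.0814) - (-0.0186)
= 0.1001

0.1001


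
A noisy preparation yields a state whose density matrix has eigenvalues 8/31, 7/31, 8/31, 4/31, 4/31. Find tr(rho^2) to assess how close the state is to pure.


tr(rho^2) = sum of eigenvalues squared
= (8/31)^2 + (7/31)^2 + (8/31)^2 + (4/31)^2 + (4/31)^2
= (64 + 49 + 64 + 16 + 16) / 961
= 209/961
= 0.2175

0.2175


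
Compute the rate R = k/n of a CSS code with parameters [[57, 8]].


Code rate R = k/n
= 8/57
= 0.1404

0.1404


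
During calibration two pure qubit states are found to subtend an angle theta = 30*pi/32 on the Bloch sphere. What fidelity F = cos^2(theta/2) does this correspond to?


For states separated by angle theta on Bloch sphere:
F = cos^2(theta/2)
theta = 30*pi/32 = 2.9452
theta/2 = 1.4726
cos(theta/2) = 0.0980
F = 0.0096

0.0096


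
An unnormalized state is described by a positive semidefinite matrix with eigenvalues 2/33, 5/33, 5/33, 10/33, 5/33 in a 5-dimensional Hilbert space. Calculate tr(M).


tr(M) = sum of eigenvalues
= 2/33 + 5/33 + 5/33 + 10/33 + 5/33
= 27/33
= 0.8182

0.8182


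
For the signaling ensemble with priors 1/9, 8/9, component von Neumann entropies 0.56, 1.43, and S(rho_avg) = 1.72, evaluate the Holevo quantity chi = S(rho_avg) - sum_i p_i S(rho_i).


chi = S(rho) - sum_i p_i * S(rho_i)
Weighted entropy = 1/9 * 0.56 + 8/9 * 1.43
= 1.3333
chi = 1.72 - 1.3333
= 0.3867

0.3867


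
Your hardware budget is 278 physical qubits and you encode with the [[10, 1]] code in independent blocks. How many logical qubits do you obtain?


Each code block uses 10 physical qubits for 1 logical qubit(s).
Number of complete blocks = floor(278 / 10) = 27
Logical qubits = 27 * 1
= 27

27


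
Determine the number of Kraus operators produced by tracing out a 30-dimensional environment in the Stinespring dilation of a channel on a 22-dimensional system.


Tracing out the environment in an orthonormal basis {|i>_E} gives Kraus operators K_i = <i|_E U |0>_E.
Number of Kraus operators = dim(H_env) = d_env
= 30

30


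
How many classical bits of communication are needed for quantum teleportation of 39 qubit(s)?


Quantum teleportation requires 2 classical bits per qubit teleported.
39 qubit(s) -> 2 * 39 = 78 classical bits

78


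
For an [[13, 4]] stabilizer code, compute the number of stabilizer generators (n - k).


For an [[n,k]] stabilizer code:
Number of stabilizer generators = n - k
= 13 - 4
= 9

9


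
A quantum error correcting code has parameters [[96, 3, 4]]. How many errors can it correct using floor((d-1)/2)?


Code parameters: [[96, 3, 4]], distance d = 4.
Number of correctable errors = floor((d-1)/2)
= floor((4 - 1)/2)
= floor(3/2)
= 1

1


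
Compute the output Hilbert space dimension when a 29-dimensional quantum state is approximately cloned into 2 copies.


Output space = H^(tensor 2) where dim(H) = 29
dim = 29^2
= 841

841


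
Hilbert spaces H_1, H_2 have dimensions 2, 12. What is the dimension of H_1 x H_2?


dim(H_1 x H_2) = 2 * 12
= 24

24


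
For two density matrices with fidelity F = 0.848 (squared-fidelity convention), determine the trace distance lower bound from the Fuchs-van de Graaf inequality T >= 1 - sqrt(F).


Fuchs-van de Graaf (squared-fidelity convention): 1 - sqrt(F) <= T <= sqrt(1 - F).
Lower bound: T >= 1 - sqrt(F)
sqrt(F) = sqrt(0.848) = 0.9209
T >= 1 - 0.9209
T >= 0.0791

0.0791


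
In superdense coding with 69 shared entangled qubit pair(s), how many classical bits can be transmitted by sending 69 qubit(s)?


Superdense coding allows 2 classical bits per shared entangled pair.
69 pair(s) -> 2 * 69 = 138 classical bits

138


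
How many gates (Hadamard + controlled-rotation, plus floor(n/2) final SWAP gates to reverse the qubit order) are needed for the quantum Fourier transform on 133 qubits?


Hadamard gates: 133
Controlled rotations: n*(n-1)/2 = 133*132/2 = 8778
SWAP gates: floor(n/2) = floor(133/2) = 66
Total = 133 + 8778 + 66
= 8977

8977


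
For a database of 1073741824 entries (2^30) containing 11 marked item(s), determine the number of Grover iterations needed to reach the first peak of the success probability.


After j Grover iterations the success probability is P(j) = sin^2((2j+1)*theta), where sin(theta) = sqrt(k/N).
N = 2^30 = 1073741824, k = 11
sin(theta) = sqrt(k/N) = 0.0001012153562
theta = arcsin(sqrt(k/N)) = 0.0001012153563 rad
P(j) reaches its first maximum when (2j+1)*theta is as close as possible to pi/2, i.e. j = round(pi/(4*theta) - 1/2).
pi/(4*theta) - 1/2 = 7759.1739
(For comparison, the common estimate pi/4 * sqrt(N/k) = 7759.6740; the exact maximiser is used here.)
Optimal iterations = 7759

7759


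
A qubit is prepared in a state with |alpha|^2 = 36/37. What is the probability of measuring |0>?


|alpha|^2 = 36/37 = 0.9730
|beta|^2 = 1 - 36/37 = 1/37 = 0.0270
P(|0>) = |alpha|^2 = 0.9730

0.9730


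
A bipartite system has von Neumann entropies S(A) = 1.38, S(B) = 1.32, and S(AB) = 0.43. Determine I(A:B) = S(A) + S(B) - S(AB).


I(A:B) = S(A) + S(B) - S(AB)
= 1.38 + 1.32 - 0.43
= 2.2700

2.2700


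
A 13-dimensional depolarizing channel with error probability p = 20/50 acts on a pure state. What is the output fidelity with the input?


F = (1-p) + p/d
= (1 - 0.4000) + 0.4000/13
= 0.6000 + 0.0308
= 0.6308

0.6308


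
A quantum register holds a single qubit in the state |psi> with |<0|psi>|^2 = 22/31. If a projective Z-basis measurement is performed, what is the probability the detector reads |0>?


|alpha|^2 = 22/31 = 0.7097
|beta|^2 = 1 - 22/31 = 9/31 = 0.2903
P(|0>) = |alpha|^2 = 0.7097

0.7097


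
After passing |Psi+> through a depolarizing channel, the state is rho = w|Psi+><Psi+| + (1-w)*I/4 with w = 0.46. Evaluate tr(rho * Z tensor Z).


|Psi+> = (|01> + |10>)/sqrt(2)
For the pure Bell state, <Z_A Z_B> = -1 (Bell-state Pauli correlator).
The maximally-mixed part I/4 has tr(I/4 * P tensor P) = 0 for any traceless Pauli P.
So <Z_A Z_B>_rho = w * (-1) + (1 - w) * 0
= 0.46 * (-1)
= -0.4600

-0.4600


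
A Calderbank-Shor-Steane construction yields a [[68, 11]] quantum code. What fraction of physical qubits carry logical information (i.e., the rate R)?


Code rate R = k/n
= 11/68
= 0.1618

0.1618


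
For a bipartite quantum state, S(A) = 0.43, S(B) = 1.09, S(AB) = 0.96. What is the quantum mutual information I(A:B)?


I(A:B) = S(A) + S(B) - S(AB)
= 0.43 + 1.09 - 0.96
= 0.5600

0.5600


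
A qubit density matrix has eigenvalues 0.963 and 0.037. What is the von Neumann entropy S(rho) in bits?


S = -p*log2(p) - (1-p)*log2(1-p)
p = 0.9630, 1-p = 0.0370
= -0.9630 * log2(0.9630) - 0.0370 * log2(0.0370)
= -(-0.0524) - (-0.1760)
= 0.2284

0.2284


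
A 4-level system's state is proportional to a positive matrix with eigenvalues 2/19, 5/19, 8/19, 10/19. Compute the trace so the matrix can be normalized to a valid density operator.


tr(M) = sum of eigenvalues
= 2/19 + 5/19 + 8/19 + 10/19
= 25/19
= 1.3158

1.3158


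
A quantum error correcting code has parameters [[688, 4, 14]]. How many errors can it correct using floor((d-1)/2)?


Code parameters: [[688, 4, 14]], distance d = 14.
Number of correctable errors = floor((d-1)/2)
= floor((14 - 1)/2)
= floor(13/2)
= 6

6


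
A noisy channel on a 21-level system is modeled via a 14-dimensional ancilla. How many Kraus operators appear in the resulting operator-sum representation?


Tracing out the environment in an orthonormal basis {|i>_E} gives Kraus operators K_i = <i|_E U |0>_E.
Number of Kraus operators = dim(H_env) = d_env
= 14

14


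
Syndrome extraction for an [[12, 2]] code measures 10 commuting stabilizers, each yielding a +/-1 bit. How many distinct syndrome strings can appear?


Each stabilizer generator gives a binary (+1 or -1) measurement outcome.
With 10 independent generators:
Total syndromes = 2^10
= 1024

1024


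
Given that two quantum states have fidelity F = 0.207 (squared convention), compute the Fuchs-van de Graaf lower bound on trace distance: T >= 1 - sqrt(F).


Fuchs-van de Graaf (squared-fidelity convention): 1 - sqrt(F) <= T <= sqrt(1 - F).
Lower bound: T >= 1 - sqrt(F)
sqrt(F) = sqrt(0.207) = 0.4550
T >= 1 - 0.4550
T >= 0.5450

0.5450


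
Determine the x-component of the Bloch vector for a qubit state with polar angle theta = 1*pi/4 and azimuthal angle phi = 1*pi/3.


theta = 0.7854, phi = 1.0472
r_x = sin(theta)*cos(phi) = 0.7071 * 0.5000
r_x = 0.3536

0.3536


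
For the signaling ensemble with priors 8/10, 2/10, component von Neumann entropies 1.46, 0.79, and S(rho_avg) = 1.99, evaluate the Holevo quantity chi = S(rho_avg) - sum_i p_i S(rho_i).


chi = S(rho) - sum_i p_i * S(rho_i)
Weighted entropy = 8/10 * 1.46 + 2/10 * 0.79
= 1.3260
chi = 1.99 - 1.3260
= 0.6640

0.6640


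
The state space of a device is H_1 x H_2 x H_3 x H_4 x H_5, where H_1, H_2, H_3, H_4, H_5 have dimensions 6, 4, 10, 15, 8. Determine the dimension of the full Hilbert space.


dim(H_1 x H_2 x H_3 x H_4 x H_5) = 6 * 4 * 10 * 15 * 8
= 24 * 10 * 15 * 8
= 240 * 15 * 8
= 3600 * 8
= 28800

28800


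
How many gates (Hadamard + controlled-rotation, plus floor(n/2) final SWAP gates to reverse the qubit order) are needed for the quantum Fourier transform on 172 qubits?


Hadamard gates: 172
Controlled rotations: n*(n-1)/2 = 172*171/2 = 14706
SWAP gates: floor(n/2) = floor(172/2) = 86
Total = 172 + 14706 + 86
= 14964

14964


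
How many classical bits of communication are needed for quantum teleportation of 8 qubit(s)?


Quantum teleportation requires 2 classical bits per qubit teleported.
8 qubit(s) -> 2 * 8 = 16 classical bits

16


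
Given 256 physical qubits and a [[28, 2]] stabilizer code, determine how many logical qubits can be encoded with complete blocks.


Each code block uses 28 physical qubits for 2 logical qubit(s).
Number of complete blocks = floor(256 / 28) = 9
Logical qubits = 9 * 2
= 18

18


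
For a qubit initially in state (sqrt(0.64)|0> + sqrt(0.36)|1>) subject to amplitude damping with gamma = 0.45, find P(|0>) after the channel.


For amplitude damping with parameter gamma on state sqrt(a)|0> + sqrt(b)|1>:
alpha^2 = 0.64, beta^2 = 0.36
P(|0>) = alpha^2 + gamma * beta^2
= 0.64 + 0.45 * 0.36
= 0.64 + 0.1620
= 0.8020

0.8020


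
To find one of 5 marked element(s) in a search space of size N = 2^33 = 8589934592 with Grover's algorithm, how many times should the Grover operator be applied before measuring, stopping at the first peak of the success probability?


After j Grover iterations the success probability is P(j) = sin^2((2j+1)*theta), where sin(theta) = sqrt(k/N).
N = 2^33 = 8589934592, k = 5
sin(theta) = sqrt(k/N) = 2.412626389e-05
theta = arcsin(sqrt(k/N)) = 2.412626389e-05 rad
P(j) reaches its first maximum when (2j+1)*theta is as close as possible to pi/2, i.e. j = round(pi/(4*theta) - 1/2).
pi/(4*theta) - 1/2 = 32553.1588
(For comparison, the common estimate pi/4 * sqrt(N/k) = 32553.6588; the exact maximiser is used here.)
Optimal iterations = 32553

32553
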